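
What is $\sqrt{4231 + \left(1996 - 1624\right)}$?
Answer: $\sqrt{4603} \approx 67.845$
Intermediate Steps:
$\sqrt{4231 + \left(1996 - 1624\right)} = \sqrt{4231 + 372} = \sqrt{4603}$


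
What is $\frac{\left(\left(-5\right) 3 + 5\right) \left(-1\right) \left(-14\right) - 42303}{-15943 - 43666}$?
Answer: $\frac{42443}{59609} \approx 0.71202$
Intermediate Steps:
$\frac{\left(\left(-5\right) 3 + 5\right) \left(-1\right) \left(-14\right) - 42303}{-15943 - 43666} = \frac{\left(-15 + 5\right) \left(-1\right) \left(-14\right) - 42303}{-59609} = \left(\left(-10\right) \left(-1\right) \left(-14\right) - 42303\right) \left(- \frac{1}{59609}\right) = \left(10 \left(-14\right) - 42303\right) \left(- \frac{1}{59609}\right) = \left(-140 - 42303\right) \left(- \frac{1}{59609}\right) = \left(-42443\right) \left(- \frac{1}{59609}\right) = \frac{42443}{59609}$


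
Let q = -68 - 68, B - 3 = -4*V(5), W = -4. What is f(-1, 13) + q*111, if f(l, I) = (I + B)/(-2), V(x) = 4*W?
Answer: -15136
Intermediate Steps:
V(x) = -16 (V(x) = 4*(-4) = -16)
B = 67 (B = 3 - 4*(-16) = 3 + 64 = 67)
q = -136
f(l, I) = -67/2 - I/2 (f(l, I) = (I + 67)/(-2) = (67 + I)*(-½) = -67/2 - I/2)
f(-1, 13) + q*111 = (-67/2 - ½*13) - 136*111 = (-67/2 - 13/2) - 15096 = -40 - 15096 = -15136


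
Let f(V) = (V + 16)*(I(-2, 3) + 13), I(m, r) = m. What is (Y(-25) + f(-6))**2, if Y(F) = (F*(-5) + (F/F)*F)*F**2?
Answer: 3920012100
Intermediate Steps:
f(V) = 176 + 11*V (f(V) = (V + 16)*(-2 + 13) = (16 + V)*11 = 176 + 11*V)
Y(F) = -4*F**3 (Y(F) = (-5*F + 1*F)*F**2 = (-5*F + F)*F**2 = (-4*F)*F**2 = -4*F**3)
(Y(-25) + f(-6))**2 = (-4*(-25)**3 + (176 + 11*(-6)))**2 = (-4*(-15625) + (176 - 66))**2 = (62500 + 110)**2 = 62610**2 = 3920012100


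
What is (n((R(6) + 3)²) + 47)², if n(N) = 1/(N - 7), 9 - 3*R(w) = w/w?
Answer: 113018161/51076 ≈ 2212.7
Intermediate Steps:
R(w) = 8/3 (R(w) = 3 - w/(3*w) = 3 - ⅓*1 = 3 - ⅓ = 8/3)
n(N) = 1/(-7 + N)
(n((R(6) + 3)²) + 47)² = (1/(-7 + (8/3 + 3)²) + 47)² = (1/(-7 + (17/3)²) + 47)² = (1/(-7 + 289/9) + 47)² = (1/(226/9) + 47)² = (9/226 + 47)² = (10631/226)² = 113018161/51076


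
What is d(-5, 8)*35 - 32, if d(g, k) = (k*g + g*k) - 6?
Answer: -3042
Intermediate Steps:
d(g, k) = -6 + 2*g*k (d(g, k) = (g*k + g*k) - 6 = 2*g*k - 6 = -6 + 2*g*k)
d(-5, 8)*35 - 32 = (-6 + 2*(-5)*8)*35 - 32 = (-6 - 80)*35 - 32 = -86*35 - 32 = -3010 - 32 = -3042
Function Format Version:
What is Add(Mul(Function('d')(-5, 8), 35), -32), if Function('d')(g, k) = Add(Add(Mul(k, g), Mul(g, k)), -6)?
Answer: -3042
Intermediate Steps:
Function('d')(g, k) = Add(-6, Mul(2, g, k)) (Function('d')(g, k) = Add(Add(Mul(g, k), Mul(g, k)), -6) = Add(Mul(2, g, k), -6) = Add(-6, Mul(2, g, k)))
Add(Mul(Function('d')(-5, 8), 35), -32) = Add(Mul(Add(-6, Mul(2, -5, 8)), 35), -32) = Add(Mul(Add(-6, -80), 35), -32) = Add(Mul(-86, 35), -32) = Add(-3010, -32) = -3042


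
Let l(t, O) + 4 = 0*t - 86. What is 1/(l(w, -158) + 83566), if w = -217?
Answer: 1/83476 ≈ 1.1979e-5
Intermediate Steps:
l(t, O) = -90 (l(t, O) = -4 + (0*t - 86) = -4 + (0 - 86) = -4 - 86 = -90)
1/(l(w, -158) + 83566) = 1/(-90 + 83566) = 1/83476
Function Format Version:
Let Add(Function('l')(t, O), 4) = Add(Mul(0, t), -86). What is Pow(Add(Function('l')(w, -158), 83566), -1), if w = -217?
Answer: Rational(1, 83476) ≈ 1.1979e-5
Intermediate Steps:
Function('l')(t, O) = -90 (Function('l')(t, O) = Add(-4, Add(Mul(0, t), -86)) = Add(-4, Add(0, -86)) = Add(-4, -86) = -90)
Pow(Add(Function('l')(w, -158), 83566), -1) = Pow(Add(-90, 83566), -1) = Pow(83476, -1) = Rational(1, 83476)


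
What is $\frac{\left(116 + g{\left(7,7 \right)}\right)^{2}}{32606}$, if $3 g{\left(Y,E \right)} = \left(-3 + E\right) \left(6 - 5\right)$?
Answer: $\frac{61952}{146727} \approx 0.42223$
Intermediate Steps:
$g{\left(Y,E \right)} = -1 + \frac{E}{3}$ ($g{\left(Y,E \right)} = \frac{\left(-3 + E\right) \left(6 - 5\right)}{3} = \frac{\left(-3 + E\right) 1}{3} = \frac{-3 + E}{3} = -1 + \frac{E}{3}$)
$\frac{\left(116 + g{\left(7,7 \right)}\right)^{2}}{32606} = \frac{\left(116 + \left(-1 + \frac{1}{3} \cdot 7\right)\right)^{2}}{32606} = \left(116 + \left(-1 + \frac{7}{3}\right)\right)^{2} \cdot \frac{1}{32606} = \left(116 + \frac{4}{3}\right)^{2} \cdot \frac{1}{32606} = \left(\frac{352}{3}\right)^{2} \cdot \frac{1}{32606} = \frac{123904}{9} \cdot \frac{1}{32606} = \frac{61952}{146727}$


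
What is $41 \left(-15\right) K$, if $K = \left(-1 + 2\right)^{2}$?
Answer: $-615$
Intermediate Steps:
$K = 1$ ($K = 1^{2} = 1$)
$41 \left(-15\right) K = 41 \left(-15\right) 1 = \left(-615\right) 1 = -615$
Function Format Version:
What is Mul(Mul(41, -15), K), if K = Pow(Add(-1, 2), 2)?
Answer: -615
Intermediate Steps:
K = 1 (K = Pow(1, 2) = 1)
Mul(Mul(41, -15), K) = Mul(Mul(41, -15), 1) = Mul(-615, 1) = -615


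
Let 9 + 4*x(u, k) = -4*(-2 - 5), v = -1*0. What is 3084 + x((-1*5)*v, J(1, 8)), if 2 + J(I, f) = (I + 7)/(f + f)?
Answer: 12355/4 ≈ 3088.8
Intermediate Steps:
v = 0
J(I, f) = -2 + (7 + I)/(2*f) (J(I, f) = -2 + (I + 7)/(f + f) = -2 + (7 + I)/((2*f)) = -2 + (7 + I)*(1/(2*f)) = -2 + (7 + I)/(2*f))
x(u, k) = 19/4 (x(u, k) = -9/4 + (-4*(-2 - 5))/4 = -9/4 + (-4*(-7))/4 = -9/4 + (1/4)*28 = -9/4 + 7 = 19/4)
3084 + x((-1*5)*v, J(1, 8)) = 3084 + 19/4 = 12355/4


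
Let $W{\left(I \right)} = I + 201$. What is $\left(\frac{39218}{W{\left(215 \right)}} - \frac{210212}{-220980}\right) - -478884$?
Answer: $\frac{5503931118869}{11490960} \approx 4.7898 \cdot 10^{5}$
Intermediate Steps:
$W{\left(I \right)} = 201 + I$
$\left(\frac{39218}{W{\left(215 \right)}} - \frac{210212}{-220980}\right) - -478884 = \left(\frac{39218}{201 + 215} - \frac{210212}{-220980}\right) - -478884 = \left(\frac{39218}{416} - - \frac{52553}{55245}\right) + 478884 = \left(39218 \cdot \frac{1}{416} + \frac{52553}{55245}\right) + 478884 = \left(\frac{19609}{208} + \frac{52553}{55245}\right) + 478884 = \frac{1094230229}{11490960} + 478884 = \frac{5503931118869}{11490960}$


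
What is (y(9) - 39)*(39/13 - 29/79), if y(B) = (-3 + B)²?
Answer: -624/79 ≈ -7.8987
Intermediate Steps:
(y(9) - 39)*(39/13 - 29/79) = ((-3 + 9)² - 39)*(39/13 - 29/79) = (6² - 39)*(39*(1/13) - 29*1/79) = (36 - 39)*(3 - 29/79) = -3*208/79 = -624/79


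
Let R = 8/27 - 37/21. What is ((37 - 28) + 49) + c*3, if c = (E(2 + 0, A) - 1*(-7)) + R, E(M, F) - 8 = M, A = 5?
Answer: 6590/63 ≈ 104.60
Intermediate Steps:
E(M, F) = 8 + M
R = -277/189 (R = 8*(1/27) - 37*1/21 = 8/27 - 37/21 = -277/189 ≈ -1.4656)
c = 2936/189 (c = ((8 + (2 + 0)) - 1*(-7)) - 277/189 = ((8 + 2) + 7) - 277/189 = (10 + 7) - 277/189 = 17 - 277/189 = 2936/189 ≈ 15.534)
((37 - 28) + 49) + c*3 = ((37 - 28) + 49) + (2936/189)*3 = (9 + 49) + 2936/63 = 58 + 2936/63 = 6590/63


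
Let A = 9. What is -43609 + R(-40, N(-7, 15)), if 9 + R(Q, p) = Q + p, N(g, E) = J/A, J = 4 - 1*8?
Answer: -392926/9 ≈ -43658.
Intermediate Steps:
J = -4 (J = 4 - 8 = -4)
N(g, E) = -4/9
R(Q, p) = -9 + Q + p (R(Q, p) = -9 + (Q + p) = -9 + Q + p)
-43609 + R(-40, N(-7, 15)) = -43609 + (-9 - 40 - 4/9) = -43609 - 445/9 = -392926/9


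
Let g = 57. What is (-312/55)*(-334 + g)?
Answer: 86424/55 ≈ 1571.3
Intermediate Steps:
(-312/55)*(-334 + g) = (-312/55)*(-334 + 57) = -312*1/55*(-277) = -312/55*(-277) = 86424/55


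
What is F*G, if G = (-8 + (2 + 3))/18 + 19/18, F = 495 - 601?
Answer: -848/9 ≈ -94.222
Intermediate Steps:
F = -106
G = 8/9 (G = (-8 + 5)*(1/18) + 19*(1/18) = -3*1/18 + 19/18 = -1/6 + 19/18 = 8/9 ≈ 0.88889)
F*G = -106*8/9 = -848/9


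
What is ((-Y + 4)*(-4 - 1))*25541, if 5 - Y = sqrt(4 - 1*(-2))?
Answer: 127705 - 127705*sqrt(6) ≈ -1.8511e+5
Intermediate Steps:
Y = 5 - sqrt(6) (Y = 5 - sqrt(4 - 1*(-2)) = 5 - sqrt(4 + 2) = 5 - sqrt(6) ≈ 2.5505)
((-Y + 4)*(-4 - 1))*25541 = ((-(5 - sqrt(6)) + 4)*(-4 - 1))*25541 = (((-5 + sqrt(6)) + 4)*(-5))*25541 = ((-1 + sqrt(6))*(-5))*25541 = (5 - 5*sqrt(6))*25541 = 127705 - 127705*sqrt(6)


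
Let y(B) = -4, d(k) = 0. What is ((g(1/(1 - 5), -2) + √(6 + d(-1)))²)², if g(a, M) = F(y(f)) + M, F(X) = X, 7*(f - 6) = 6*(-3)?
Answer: (6 - √6)⁴ ≈ 158.91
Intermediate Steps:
f = 24/7 (f = 6 + (6*(-3))/7 = 6 + (⅐)*(-18) = 6 - 18/7 = 24/7 ≈ 3.4286)
g(a, M) = -4 + M
((g(1/(1 - 5), -2) + √(6 + d(-1)))²)² = (((-4 - 2) + √(6 + 0))²)² = ((-6 + √6)²)² = (-6 + √6)⁴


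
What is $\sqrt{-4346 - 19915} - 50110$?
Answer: $-50110 + i \sqrt{24261} \approx -50110.0 + 155.76 i$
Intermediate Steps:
$\sqrt{-4346 - 19915} - 50110 = \sqrt{-24261} - 50110 = i \sqrt{24261} - 50110 = -50110 + i \sqrt{24261}$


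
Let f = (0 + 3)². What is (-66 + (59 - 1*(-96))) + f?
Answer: 98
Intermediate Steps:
f = 9 (f = 3² = 9)
(-66 + (59 - 1*(-96))) + f = (-66 + (59 - 1*(-96))) + 9 = (-66 + (59 + 96)) + 9 = (-66 + 155) + 9 = 89 + 9 = 98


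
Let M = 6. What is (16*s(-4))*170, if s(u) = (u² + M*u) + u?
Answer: -32640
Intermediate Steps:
s(u) = u² + 7*u (s(u) = (u² + 6*u) + u = u² + 7*u)
(16*s(-4))*170 = (16*(-4*(7 - 4)))*170 = (16*(-4*3))*170 = (16*(-12))*170 = -192*170 = -32640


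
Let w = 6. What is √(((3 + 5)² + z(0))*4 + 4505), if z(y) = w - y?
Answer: √4785 ≈ 69.174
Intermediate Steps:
z(y) = 6 - y
√(((3 + 5)² + z(0))*4 + 4505) = √(((3 + 5)² + (6 - 1*0))*4 + 4505) = √((8² + (6 + 0))*4 + 4505) = √((64 + 6)*4 + 4505) = √(70*4 + 4505) = √(280 + 4505) = √4785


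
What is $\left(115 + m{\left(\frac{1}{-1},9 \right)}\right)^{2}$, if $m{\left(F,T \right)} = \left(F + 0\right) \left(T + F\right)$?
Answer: $11449$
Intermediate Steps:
$m{\left(F,T \right)} = F \left(F + T\right)$
$\left(115 + m{\left(\frac{1}{-1},9 \right)}\right)^{2} = \left(115 + \frac{\frac{1}{-1} + 9}{-1}\right)^{2} = \left(115 - \left(-1 + 9\right)\right)^{2} = \left(115 - 8\right)^{2} = 107^{2} = 11449$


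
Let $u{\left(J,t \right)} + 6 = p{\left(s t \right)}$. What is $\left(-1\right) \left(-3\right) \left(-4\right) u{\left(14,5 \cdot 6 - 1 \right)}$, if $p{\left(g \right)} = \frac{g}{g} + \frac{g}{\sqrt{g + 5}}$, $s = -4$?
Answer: $60 - \frac{464 i \sqrt{111}}{37} \approx 60.0 - 132.12 i$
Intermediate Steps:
$p{\left(g \right)} = 1 + \frac{g}{\sqrt{5 + g}}$
$u{\left(J,t \right)} = -5 - \frac{4 t}{\sqrt{5 - 4 t}}$ ($u{\left(J,t \right)} = -6 + \left(1 + \frac{\left(-4\right) t}{\sqrt{5 - 4 t}}\right) = -6 - \left(-1 + \frac{4 t}{\sqrt{5 - 4 t}}\right) = -5 - \frac{4 t}{\sqrt{5 - 4 t}}$)
$\left(-1\right) \left(-3\right) \left(-4\right) u{\left(14,5 \cdot 6 - 1 \right)} = \left(-1\right) \left(-3\right) \left(-4\right) \left(-5 - \frac{4 \left(5 \cdot 6 - 1\right)}{\sqrt{5 - 4 \left(5 \cdot 6 - 1\right)}}\right) = 3 \left(-4\right) \left(-5 - \frac{4 \left(30 - 1\right)}{\sqrt{5 - 4 \left(30 - 1\right)}}\right) = - 12 \left(-5 - \frac{116}{\sqrt{5 - 116}}\right) = - 12 \left(-5 - \frac{116}{i \sqrt{111}}\right) = - 12 \left(-5 - 116 \left(- \frac{i \sqrt{111}}{111}\right)\right) = - 12 \left(-5 + \frac{116 i \sqrt{111}}{111}\right) = 60 - \frac{464 i \sqrt{111}}{37}$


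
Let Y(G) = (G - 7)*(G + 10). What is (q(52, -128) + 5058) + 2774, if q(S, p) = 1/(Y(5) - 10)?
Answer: 313279/40 ≈ 7832.0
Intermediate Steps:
Y(G) = (-7 + G)*(10 + G)
q(S, p) = -1/40 (q(S, p) = 1/((-70 + 5**2 + 3*5) - 10) = 1/((-70 + 25 + 15) - 10) = 1/(-30 - 10) = 1/(-40) = -1/40)
(q(52, -128) + 5058) + 2774 = (-1/40 + 5058) + 2774 = 202319/40 + 2774 = 313279/40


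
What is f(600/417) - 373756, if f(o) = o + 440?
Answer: -51890724/139 ≈ -3.7331e+5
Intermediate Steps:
f(o) = 440 + o
f(600/417) - 373756 = (440 + 600/417) - 373756 = (440 + 600*(1/417)) - 373756 = (440 + 200/139) - 373756 = 61360/139 - 373756 = -51890724/139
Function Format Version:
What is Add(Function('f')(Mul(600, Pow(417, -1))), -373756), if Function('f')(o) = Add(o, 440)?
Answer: Rational(-51890724, 139) ≈ -3.7331e+5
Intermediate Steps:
Function('f')(o) = Add(440, o)
Add(Function('f')(Mul(600, Pow(417, -1))), -373756) = Add(Add(440, Mul(600, Pow(417, -1))), -373756) = Add(Add(440, Mul(600, Rational(1, 417))), -373756) = Add(Add(440, Rational(200, 139)), -373756) = Add(Rational(61360, 139), -373756) = Rational(-51890724, 139)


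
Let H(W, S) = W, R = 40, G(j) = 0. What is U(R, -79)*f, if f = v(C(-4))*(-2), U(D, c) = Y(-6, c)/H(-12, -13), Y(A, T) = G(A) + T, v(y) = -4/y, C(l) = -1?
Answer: -158/3 ≈ -52.667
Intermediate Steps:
Y(A, T) = T (Y(A, T) = 0 + T = T)
U(D, c) = -c/12 (U(D, c) = c/(-12) = c*(-1/12) = -c/12)
f = -8 (f = -4/(-1)*(-2) = -4*(-1)*(-2) = 4*(-2) = -8)
U(R, -79)*f = -1/12*(-79)*(-8) = (79/12)*(-8) = -158/3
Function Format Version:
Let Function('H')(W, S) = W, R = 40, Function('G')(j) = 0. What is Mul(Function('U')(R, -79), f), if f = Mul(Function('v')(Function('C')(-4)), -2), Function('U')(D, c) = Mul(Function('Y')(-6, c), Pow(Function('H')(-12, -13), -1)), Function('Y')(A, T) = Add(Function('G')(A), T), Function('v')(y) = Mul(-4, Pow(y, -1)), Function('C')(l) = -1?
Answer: Rational(-158, 3) ≈ -52.667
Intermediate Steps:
Function('Y')(A, T) = T (Function('Y')(A, T) = Add(0, T) = T)
Function('U')(D, c) = Mul(Rational(-1, 12), c) (Function('U')(D, c) = Mul(c, Pow(-12, -1)) = Mul(c, Rational(-1, 12)) = Mul(Rational(-1, 12), c))
f = -8 (f = Mul(Mul(-4, Pow(-1, -1)), -2) = Mul(Mul(-4, -1), -2) = Mul(4, -2) = -8)
Mul(Function('U')(R, -79), f) = Mul(Mul(Rational(-1, 12), -79), -8) = Mul(Rational(79, 12), -8) = Rational(-158, 3)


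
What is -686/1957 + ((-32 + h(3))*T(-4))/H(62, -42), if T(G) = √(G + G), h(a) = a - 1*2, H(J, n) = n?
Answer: -686/1957 + 31*I*√2/21 ≈ -0.35054 + 2.0877*I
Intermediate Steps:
h(a) = -2 + a (h(a) = a - 2 = -2 + a)
T(G) = √2*√G (T(G) = √(2*G) = √2*√G)
-686/1957 + ((-32 + h(3))*T(-4))/H(62, -42) = -686/1957 + ((-32 + (-2 + 3))*(√2*√(-4)))/(-42) = -686*1/1957 + ((-32 + 1)*(√2*(2*I)))*(-1/42) = -686/1957 - 62*I*√2*(-1/42) = -686/1957 + 31*I*√2/21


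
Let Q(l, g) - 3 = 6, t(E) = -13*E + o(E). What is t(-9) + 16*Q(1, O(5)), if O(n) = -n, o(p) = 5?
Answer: 266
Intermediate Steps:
t(E) = 5 - 13*E (t(E) = -13*E + 5 = 5 - 13*E)
Q(l, g) = 9 (Q(l, g) = 3 + 6 = 9)
t(-9) + 16*Q(1, O(5)) = (5 - 13*(-9)) + 16*9 = (5 + 117) + 144 = 122 + 144 = 266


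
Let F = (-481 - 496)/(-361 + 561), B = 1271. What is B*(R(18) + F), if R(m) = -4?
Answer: -2258567/200 ≈ -11293.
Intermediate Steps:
F = -977/200 ≈ -4.8850
B*(R(18) + F) = 1271*(-4 - 977/200) = 1271*(-1777/200) = -2258567/200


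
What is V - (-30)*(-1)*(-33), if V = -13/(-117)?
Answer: 8911/9 ≈ 990.11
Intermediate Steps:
V = ⅑ (V = -13*(-1/117) = ⅑ ≈ 0.11111)
V - (-30)*(-1)*(-33) = ⅑ - (-30)*(-1)*(-33) = ⅑ - 15*2*(-33) = ⅑ - 30*(-33) = ⅑ + 990 = 8911/9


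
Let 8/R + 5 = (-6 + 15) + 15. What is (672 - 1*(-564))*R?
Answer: 9888/19 ≈ 520.42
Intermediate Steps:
R = 8/19 (R = 8/(-5 + ((-6 + 15) + 15)) = 8/(-5 + (9 + 15)) = 8/(-5 + 24) = 8/19 ≈ 0.42105)
(672 - 1*(-564))*R = (672 - 1*(-564))*(8/19) = (672 + 564)*(8/19) = 1236*(8/19) = 9888/19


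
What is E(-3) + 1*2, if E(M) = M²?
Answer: 11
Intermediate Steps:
E(-3) + 1*2 = (-3)² + 1*2 = 9 + 2 = 11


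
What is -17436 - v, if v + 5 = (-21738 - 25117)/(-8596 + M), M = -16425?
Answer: -436187906/25021 ≈ -17433.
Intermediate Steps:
v = -78250/25021 (v = -5 + (-21738 - 25117)/(-8596 - 16425) = -5 - 46855/(-25021) = -5 - 46855*(-1/25021) = -5 + 46855/25021 = -78250/25021 ≈ -3.1274)
-17436 - v = -17436 - 1*(-78250/25021) = -17436 + 78250/25021 = -436187906/25021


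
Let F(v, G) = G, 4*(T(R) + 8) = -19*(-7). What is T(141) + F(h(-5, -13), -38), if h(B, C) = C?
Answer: -51/4 ≈ -12.750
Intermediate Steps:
T(R) = 101/4 (T(R) = -8 + (-19*(-7))/4 = -8 + (¼)*133 = -8 + 133/4 = 101/4)
T(141) + F(h(-5, -13), -38) = 101/4 - 38 = -51/4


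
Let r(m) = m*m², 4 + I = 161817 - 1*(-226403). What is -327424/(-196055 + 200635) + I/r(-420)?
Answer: -151624795883/2120769000 ≈ -71.495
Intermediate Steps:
I = 388216 (I = -4 + (161817 - 1*(-226403)) = -4 + (161817 + 226403) = -4 + 388220 = 388216)
r(m) = m³
-327424/(-196055 + 200635) + I/r(-420) = -327424/(-196055 + 200635) + 388216/((-420)³) = -327424/4580 + 388216/(-74088000) = -327424*1/4580 + 388216*(-1/74088000) = -81856/1145 - 48527/9261000 = -151624795883/2120769000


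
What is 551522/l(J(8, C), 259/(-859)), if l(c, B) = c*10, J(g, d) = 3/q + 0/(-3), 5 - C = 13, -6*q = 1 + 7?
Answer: -1103044/45 ≈ -24512.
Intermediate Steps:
q = -4/3 (q = -(1 + 7)/6 = -⅙*8 = -4/3 ≈ -1.3333)
C = -8 (C = 5 - 1*13 = 5 - 13 = -8)
J(g, d) = -9/4 (J(g, d) = 3/(-4/3) + 0/(-3) = 3*(-¾) + 0*(-⅓) = -9/4 + 0 = -9/4)
l(c, B) = 10*c
551522/l(J(8, C), 259/(-859)) = 551522/((10*(-9/4))) = 551522/(-45/2) = 551522*(-2/45) = -1103044/45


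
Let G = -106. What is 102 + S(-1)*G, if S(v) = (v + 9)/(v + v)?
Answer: 526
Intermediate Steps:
S(v) = (9 + v)/(2*v) (S(v) = (9 + v)/((2*v)) = (9 + v)*(1/(2*v)) = (9 + v)/(2*v))
102 + S(-1)*G = 102 + ((1/2)*(9 - 1)/(-1))*(-106) = 102 + ((1/2)*(-1)*8)*(-106) = 102 - 4*(-106) = 102 + 424 = 526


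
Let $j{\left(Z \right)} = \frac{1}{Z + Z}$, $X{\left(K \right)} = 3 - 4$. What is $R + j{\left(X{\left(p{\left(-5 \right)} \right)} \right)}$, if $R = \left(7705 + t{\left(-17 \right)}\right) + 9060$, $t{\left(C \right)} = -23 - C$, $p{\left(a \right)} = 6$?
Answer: $\frac{33517}{2} \approx 16759.0$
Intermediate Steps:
$X{\left(K \right)} = -1$
$j{\left(Z \right)} = \frac{1}{2 Z}$
$R = 16759$ ($R = \left(7705 - 6\right) + 9060 = 7699 + 9060 = 16759$)
$R + j{\left(X{\left(p{\left(-5 \right)} \right)} \right)} = 16759 + \frac{1}{2 \left(-1\right)} = 16759 + \frac{1}{2} \left(-1\right) = 16759 - \frac{1}{2} = \frac{33517}{2}$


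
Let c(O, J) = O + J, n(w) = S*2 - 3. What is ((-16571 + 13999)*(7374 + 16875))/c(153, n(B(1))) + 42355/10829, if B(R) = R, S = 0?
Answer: -112563558927/270725 ≈ -4.1579e+5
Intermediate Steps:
n(w) = -3 (n(w) = 0*2 - 3 = 0 - 3 = -3)
c(O, J) = J + O
((-16571 + 13999)*(7374 + 16875))/c(153, n(B(1))) + 42355/10829 = ((-16571 + 13999)*(7374 + 16875))/(-3 + 153) + 42355/10829 = -2572*24249/150 + 42355*(1/10829) = -62368428*1/150 + 42355/10829 = -10394738/25 + 42355/10829 = -112563558927/270725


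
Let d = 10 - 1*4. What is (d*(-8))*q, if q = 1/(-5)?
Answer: 48/5 ≈ 9.6000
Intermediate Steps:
q = -1/5 ≈ -0.20000
d = 6 (d = 10 - 4 = 6)
(d*(-8))*q = (6*(-8))*(-1/5) = -48*(-1/5) = 48/5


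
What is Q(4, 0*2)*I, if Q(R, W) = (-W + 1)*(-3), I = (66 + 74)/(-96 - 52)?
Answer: 105/37 ≈ 2.8378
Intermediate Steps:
I = -35/37 (I = 140/(-148) = 140*(-1/148) = -35/37 ≈ -0.94595)
Q(R, W) = -3 + 3*W (Q(R, W) = (1 - W)*(-3) = -3 + 3*W)
Q(4, 0*2)*I = (-3 + 3*(0*2))*(-35/37) = (-3 + 3*0)*(-35/37) = (-3 + 0)*(-35/37) = -3*(-35/37) = 105/37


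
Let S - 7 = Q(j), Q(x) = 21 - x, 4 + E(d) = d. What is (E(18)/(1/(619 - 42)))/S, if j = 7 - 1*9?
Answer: 4039/15 ≈ 269.27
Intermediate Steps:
E(d) = -4 + d
j = -2 (j = 7 - 9 = -2)
S = 30 (S = 7 + (21 - 1*(-2)) = 7 + (21 + 2) = 7 + 23 = 30)
(E(18)/(1/(619 - 42)))/S = ((-4 + 18)/(1/(619 - 42)))/30 = (14/(1/577))*(1/30) = (14*577)*(1/30) = 8078*(1/30) = 4039/15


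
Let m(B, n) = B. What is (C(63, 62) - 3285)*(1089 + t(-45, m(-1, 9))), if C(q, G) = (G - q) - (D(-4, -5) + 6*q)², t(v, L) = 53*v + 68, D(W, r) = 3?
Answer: 182292916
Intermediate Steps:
t(v, L) = 68 + 53*v
C(q, G) = G - q - (3 + 6*q)² (C(q, G) = (G - q) - (3 + 6*q)² = G - q - (3 + 6*q)²)
(C(63, 62) - 3285)*(1089 + t(-45, m(-1, 9))) = ((62 - 1*63 - 9*(1 + 2*63)²) - 3285)*(1089 + (68 + 53*(-45))) = ((62 - 63 - 9*(1 + 126)²) - 3285)*(1089 + (68 - 2385)) = ((62 - 63 - 9*127²) - 3285)*(1089 - 2317) = ((62 - 63 - 9*16129) - 3285)*(-1228) = ((62 - 63 - 145161) - 3285)*(-1228) = (-145162 - 3285)*(-1228) = -148447*(-1228) = 182292916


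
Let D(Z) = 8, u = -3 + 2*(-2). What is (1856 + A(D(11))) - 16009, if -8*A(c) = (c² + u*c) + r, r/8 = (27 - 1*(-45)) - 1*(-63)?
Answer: -14289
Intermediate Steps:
u = -7 (u = -3 - 4 = -7)
r = 1080 (r = 8*((27 - 1*(-45)) - 1*(-63)) = 8*((27 + 45) + 63) = 8*(72 + 63) = 8*135 = 1080)
A(c) = -135 - c²/8 + 7*c/8 (A(c) = -((c² - 7*c) + 1080)/8 = -(1080 + c² - 7*c)/8 = -135 - c²/8 + 7*c/8)
(1856 + A(D(11))) - 16009 = (1856 + (-135 - ⅛*8² + (7/8)*8)) - 16009 = (1856 + (-135 - ⅛*64 + 7)) - 16009 = (1856 + (-135 - 8 + 7)) - 16009 = (1856 - 136) - 16009 = 1720 - 16009 = -14289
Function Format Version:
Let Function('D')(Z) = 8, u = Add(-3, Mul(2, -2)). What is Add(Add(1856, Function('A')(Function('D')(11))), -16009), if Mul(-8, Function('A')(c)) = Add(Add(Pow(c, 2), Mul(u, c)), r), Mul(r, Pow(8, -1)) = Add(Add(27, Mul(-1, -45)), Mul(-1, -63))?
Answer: -14289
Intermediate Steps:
u = -7 (u = Add(-3, -4) = -7)
r = 1080 (r = Mul(8, Add(Add(27, Mul(-1, -45)), Mul(-1, -63))) = Mul(8, Add(Add(27, 45), 63)) = Mul(8, Add(72, 63)) = Mul(8, 135) = 1080)
Function('A')(c) = Add(-135, Mul(Rational(-1, 8), Pow(c, 2)), Mul(Rational(7, 8), c)) (Function('A')(c) = Mul(Rational(-1, 8), Add(Add(Pow(c, 2), Mul(-7, c)), 1080)) = Mul(Rational(-1, 8), Add(1080, Pow(c, 2), Mul(-7, c))) = Add(-135, Mul(Rational(-1, 8), Pow(c, 2)), Mul(Rational(7, 8), c)))
Add(Add(1856, Function('A')(Function('D')(11))), -16009) = Add(Add(1856, Add(-135, Mul(Rational(-1, 8), Pow(8, 2)), Mul(Rational(7, 8), 8))), -16009) = Add(Add(1856, Add(-135, Mul(Rational(-1, 8), 64), 7)), -16009) = Add(Add(1856, Add(-135, -8, 7)), -16009) = Add(Add(1856, -136), -16009) = Add(1720, -16009) = -14289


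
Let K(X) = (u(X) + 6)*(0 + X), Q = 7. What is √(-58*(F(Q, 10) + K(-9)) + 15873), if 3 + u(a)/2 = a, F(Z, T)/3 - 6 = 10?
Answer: √3693 ≈ 60.770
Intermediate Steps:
F(Z, T) = 48 (F(Z, T) = 18 + 3*10 = 18 + 30 = 48)
u(a) = -6 + 2*a
K(X) = 2*X² (K(X) = ((-6 + 2*X) + 6)*(0 + X) = (2*X)*X = 2*X²)
√(-58*(F(Q, 10) + K(-9)) + 15873) = √(-58*(48 + 2*(-9)²) + 15873) = √(-58*(48 + 2*81) + 15873) = √(-58*(48 + 162) + 15873) = √(-58*210 + 15873) = √(-12180 + 15873) = √3693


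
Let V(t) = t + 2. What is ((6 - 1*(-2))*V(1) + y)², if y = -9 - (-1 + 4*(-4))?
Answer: 1024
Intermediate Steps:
V(t) = 2 + t
y = 8 (y = -9 - (-1 - 16) = -9 - 1*(-17) = -9 + 17 = 8)
((6 - 1*(-2))*V(1) + y)² = ((6 - 1*(-2))*(2 + 1) + 8)² = ((6 + 2)*3 + 8)² = (8*3 + 8)² = (24 + 8)² = 32² = 1024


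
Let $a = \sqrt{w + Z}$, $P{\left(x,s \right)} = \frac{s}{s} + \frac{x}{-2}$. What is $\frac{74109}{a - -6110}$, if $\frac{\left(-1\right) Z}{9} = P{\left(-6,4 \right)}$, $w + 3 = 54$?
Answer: $\frac{12937314}{1066631} - \frac{10587 \sqrt{15}}{5333155} \approx 12.121$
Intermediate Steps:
$w = 51$ ($w = -3 + 54 = 51$)
$P{\left(x,s \right)} = 1 - \frac{x}{2}$ ($P{\left(x,s \right)} = 1 + x \left(- \frac{1}{2}\right) = 1 - \frac{x}{2}$)
$Z = -36$ ($Z = - 9 \left(1 - -3\right) = - 9 \left(1 + 3\right) = \left(-9\right) 4 = -36$)
$a = \sqrt{15}$ ($a = \sqrt{51 - 36} = \sqrt{15} \approx 3.873$)
$\frac{74109}{a - -6110} = \frac{74109}{\sqrt{15} - -6110} = \frac{74109}{\sqrt{15} + 6110} = \frac{74109}{6110 + \sqrt{15}}$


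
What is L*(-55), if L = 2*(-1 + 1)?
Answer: 0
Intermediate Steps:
L = 0 (L = 2*0 = 0)
L*(-55) = 0*(-55) = 0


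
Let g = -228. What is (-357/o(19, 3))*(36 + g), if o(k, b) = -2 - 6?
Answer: -8568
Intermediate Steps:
o(k, b) = -8
(-357/o(19, 3))*(36 + g) = (-357/(-8))*(36 - 228) = -357*(-1/8)*(-192) = (357/8)*(-192) = -8568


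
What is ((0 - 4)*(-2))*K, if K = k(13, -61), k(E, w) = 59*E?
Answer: 6136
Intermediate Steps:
K = 767 (K = 59*13 = 767)
((0 - 4)*(-2))*K = ((0 - 4)*(-2))*767 = -4*(-2)*767 = 8*767 = 6136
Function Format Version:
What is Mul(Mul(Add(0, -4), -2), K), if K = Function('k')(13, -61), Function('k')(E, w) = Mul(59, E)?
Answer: 6136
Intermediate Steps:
K = 767 (K = Mul(59, 13) = 767)
Mul(Mul(Add(0, -4), -2), K) = Mul(Mul(Add(0, -4), -2), 767) = Mul(Mul(-4, -2), 767) = Mul(8, 767) = 6136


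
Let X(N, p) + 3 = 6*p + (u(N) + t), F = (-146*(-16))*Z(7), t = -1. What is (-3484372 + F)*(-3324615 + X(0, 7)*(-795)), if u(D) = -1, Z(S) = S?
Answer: 11631843120600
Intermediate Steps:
F = 16352 (F = -146*(-16)*7 = 2336*7 = 16352)
X(N, p) = -5 + 6*p (X(N, p) = -3 + (6*p + (-1 - 1)) = -3 + (6*p - 2) = -3 + (-2 + 6*p) = -5 + 6*p)
(-3484372 + F)*(-3324615 + X(0, 7)*(-795)) = (-3484372 + 16352)*(-3324615 + (-5 + 6*7)*(-795)) = -3468020*(-3324615 + (-5 + 42)*(-795)) = -3468020*(-3324615 + 37*(-795)) = -3468020*(-3324615 - 29415) = -3468020*(-3354030) = 11631843120600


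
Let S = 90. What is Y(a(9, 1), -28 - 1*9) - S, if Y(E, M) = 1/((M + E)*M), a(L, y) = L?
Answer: -93239/1036 ≈ -89.999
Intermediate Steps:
Y(E, M) = 1/(M*(E + M)) (Y(E, M) = 1/((E + M)*M) = 1/(M*(E + M)))
Y(a(9, 1), -28 - 1*9) - S = 1/((-28 - 1*9)*(9 + (-28 - 1*9))) - 1*90 = 1/((-28 - 9)*(9 + (-28 - 9))) - 90 = 1/((-37)*(9 - 37)) - 90 = -1/37/(-28) - 90 = -1/37*(-1/28) - 90 = 1/1036 - 90 = -93239/1036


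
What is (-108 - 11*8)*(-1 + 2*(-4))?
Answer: 1764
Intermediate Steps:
(-108 - 11*8)*(-1 + 2*(-4)) = (-108 - 88)*(-1 - 8) = -196*(-9) = 1764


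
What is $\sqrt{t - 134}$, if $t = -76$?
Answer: $i \sqrt{210} \approx 14.491 i$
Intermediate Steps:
$\sqrt{t - 134} = \sqrt{-76 - 134} = \sqrt{-210} = i \sqrt{210}$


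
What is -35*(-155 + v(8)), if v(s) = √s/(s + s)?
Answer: 5425 - 35*√2/8 ≈ 5418.8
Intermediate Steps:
v(s) = 1/(2*√s) (v(s) = √s/((2*s)) = (1/(2*s))*√s = 1/(2*√s))
-35*(-155 + v(8)) = -35*(-155 + 1/(2*√8)) = -35*(-155 + (√2/4)/2) = -35*(-155 + √2/8) = 5425 - 35*√2/8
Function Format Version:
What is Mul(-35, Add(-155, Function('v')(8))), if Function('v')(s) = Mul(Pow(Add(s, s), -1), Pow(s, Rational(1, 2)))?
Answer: Add(5425, Mul(Rational(-35, 8), Pow(2, Rational(1, 2)))) ≈ 5418.8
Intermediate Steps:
Function('v')(s) = Mul(Rational(1, 2), Pow(s, Rational(-1, 2))) (Function('v')(s) = Mul(Pow(Mul(2, s), -1), Pow(s, Rational(1, 2))) = Mul(Mul(Rational(1, 2), Pow(s, -1)), Pow(s, Rational(1, 2))) = Mul(Rational(1, 2), Pow(s, Rational(-1, 2))))
Mul(-35, Add(-155, Function('v')(8))) = Mul(-35, Add(-155, Mul(Rational(1, 2), Pow(8, Rational(-1, 2))))) = Mul(-35, Add(-155, Mul(Rational(1, 2), Mul(Rational(1, 4), Pow(2, Rational(1, 2)))))) = Mul(-35, Add(-155, Mul(Rational(1, 8), Pow(2, Rational(1, 2))))) = Add(5425, Mul(Rational(-35, 8), Pow(2, Rational(1, 2))))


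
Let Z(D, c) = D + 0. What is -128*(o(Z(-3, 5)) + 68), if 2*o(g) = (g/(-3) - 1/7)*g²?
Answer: -64384/7 ≈ -9197.7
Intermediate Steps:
Z(D, c) = D
o(g) = g²*(-⅐ - g/3)/2 (o(g) = ((g/(-3) - 1/7)*g²)/2 = ((g*(-⅓) - 1*⅐)*g²)/2 = ((-g/3 - ⅐)*g²)/2 = ((-⅐ - g/3)*g²)/2 = (g²*(-⅐ - g/3))/2 = g²*(-⅐ - g/3)/2)
-128*(o(Z(-3, 5)) + 68) = -128*((1/42)*(-3)²*(-3 - 7*(-3)) + 68) = -128*((1/42)*9*(-3 + 21) + 68) = -128*((1/42)*9*18 + 68) = -128*(27/7 + 68) = -128*503/7 = -64384/7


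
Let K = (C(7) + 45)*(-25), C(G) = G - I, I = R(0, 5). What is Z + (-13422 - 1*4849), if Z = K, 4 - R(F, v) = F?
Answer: -19471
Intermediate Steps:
R(F, v) = 4 - F
I = 4 (I = 4 - 1*0 = 4 + 0 = 4)
C(G) = -4 + G (C(G) = G - 1*4 = G - 4 = -4 + G)
K = -1200 (K = ((-4 + 7) + 45)*(-25) = (3 + 45)*(-25) = 48*(-25) = -1200)
Z = -1200
Z + (-13422 - 1*4849) = -1200 + (-13422 - 1*4849) = -1200 + (-13422 - 4849) = -1200 - 18271 = -19471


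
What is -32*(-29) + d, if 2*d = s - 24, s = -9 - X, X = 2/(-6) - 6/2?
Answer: 5479/6 ≈ 913.17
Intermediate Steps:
X = -10/3 (X = 2*(-1/6) - 6*1/2 = -1/3 - 3 = -10/3 ≈ -3.3333)
s = -17/3 (s = -9 - 1*(-10/3) = -9 + 10/3 = -17/3 ≈ -5.6667)
d = -89/6 (d = (-17/3 - 24)/2 = (1/2)*(-89/3) = -89/6 ≈ -14.833)
-32*(-29) + d = -32*(-29) - 89/6 = 928 - 89/6 = 5479/6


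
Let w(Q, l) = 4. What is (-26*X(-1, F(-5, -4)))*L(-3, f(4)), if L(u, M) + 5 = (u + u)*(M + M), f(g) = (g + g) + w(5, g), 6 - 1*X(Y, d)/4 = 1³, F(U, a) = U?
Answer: 77480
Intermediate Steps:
X(Y, d) = 20 (X(Y, d) = 24 - 4*1³ = 24 - 4*1 = 24 - 4 = 20)
f(g) = 4 + 2*g (f(g) = (g + g) + 4 = 2*g + 4 = 4 + 2*g)
L(u, M) = -5 + 4*M*u (L(u, M) = -5 + (u + u)*(M + M) = -5 + (2*u)*(2*M) = -5 + 4*M*u)
(-26*X(-1, F(-5, -4)))*L(-3, f(4)) = (-26*20)*(-5 + 4*(4 + 2*4)*(-3)) = -520*(-5 + 4*(4 + 8)*(-3)) = -520*(-5 + 4*12*(-3)) = -520*(-5 - 144) = -520*(-149) = 77480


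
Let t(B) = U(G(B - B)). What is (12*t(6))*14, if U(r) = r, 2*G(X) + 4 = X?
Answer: -336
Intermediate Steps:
G(X) = -2 + X/2
t(B) = -2 (t(B) = -2 + (B - B)/2 = -2 + (½)*0 = -2 + 0 = -2)
(12*t(6))*14 = (12*(-2))*14 = -24*14 = -336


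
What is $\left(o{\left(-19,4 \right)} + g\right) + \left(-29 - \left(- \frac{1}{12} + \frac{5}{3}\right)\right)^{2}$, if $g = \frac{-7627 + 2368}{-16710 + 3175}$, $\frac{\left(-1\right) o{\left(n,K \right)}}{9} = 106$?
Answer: $- \frac{35611249}{1949040} \approx -18.271$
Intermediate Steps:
$o{\left(n,K \right)} = -954$ ($o{\left(n,K \right)} = \left(-9\right) 106 = -954$)
$g = \frac{5259}{13535}$ ($g = - \frac{5259}{-13535} = \left(-5259\right) \left(- \frac{1}{13535}\right) = \frac{5259}{13535} \approx 0.38855$)
$\left(o{\left(-19,4 \right)} + g\right) + \left(-29 - \left(- \frac{1}{12} + \frac{5}{3}\right)\right)^{2} = \left(-954 + \frac{5259}{13535}\right) + \left(-29 - \left(- \frac{1}{12} + \frac{5}{3}\right)\right)^{2} = - \frac{12907131}{13535} + \left(-29 - \frac{19}{12}\right)^{2} = - \frac{12907131}{13535} + \left(- \frac{367}{12}\right)^{2} = - \frac{12907131}{13535} + \frac{134689}{144} = - \frac{35611249}{1949040}$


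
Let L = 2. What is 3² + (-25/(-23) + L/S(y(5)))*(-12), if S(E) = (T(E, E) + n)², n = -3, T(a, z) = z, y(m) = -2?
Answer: -2877/575 ≈ -5.0035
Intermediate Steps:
S(E) = (-3 + E)² (S(E) = (E - 3)² = (-3 + E)²)
3² + (-25/(-23) + L/S(y(5)))*(-12) = 3² + (-25/(-23) + 2/((-3 - 2)²))*(-12) = 9 + (-25*(-1/23) + 2/((-5)²))*(-12) = 9 + (25/23 + 2/25)*(-12) = 9 + (671/575)*(-12) = 9 - 8052/575 = -2877/575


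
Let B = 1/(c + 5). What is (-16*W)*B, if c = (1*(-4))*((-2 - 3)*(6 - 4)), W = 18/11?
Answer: -32/55 ≈ -0.58182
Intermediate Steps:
W = 18/11 (W = 18*(1/11) = 18/11 ≈ 1.6364)
c = 40 (c = -(-20)*2 = -4*(-10) = 40)
B = 1/45 (B = 1/(40 + 5) = 1/45 ≈ 0.022222)
(-16*W)*B = -16*18/11*(1/45) = -288/11*1/45 = -32/55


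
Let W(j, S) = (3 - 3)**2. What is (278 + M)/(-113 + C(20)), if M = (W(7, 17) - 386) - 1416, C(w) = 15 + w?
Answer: 254/13 ≈ 19.538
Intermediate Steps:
W(j, S) = 0 (W(j, S) = 0**2 = 0)
M = -1802 (M = (0 - 386) - 1416 = -386 - 1416 = -1802)
(278 + M)/(-113 + C(20)) = (278 - 1802)/(-113 + (15 + 20)) = -1524/(-113 + 35) = -1524/(-78) = -1524*(-1/78) = 254/13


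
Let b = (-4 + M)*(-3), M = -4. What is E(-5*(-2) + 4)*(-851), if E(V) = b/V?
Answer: -10212/7 ≈ -1458.9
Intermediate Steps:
b = 24 (b = (-4 - 4)*(-3) = -8*(-3) = 24)
E(V) = 24/V
E(-5*(-2) + 4)*(-851) = (24/(-5*(-2) + 4))*(-851) = (24/(10 + 4))*(-851) = (24/14)*(-851) = (24*(1/14))*(-851) = (12/7)*(-851) = -10212/7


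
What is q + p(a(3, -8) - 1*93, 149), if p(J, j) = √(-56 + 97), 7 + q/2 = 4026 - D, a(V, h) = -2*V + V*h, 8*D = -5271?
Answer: 37423/4 + √41 ≈ 9362.2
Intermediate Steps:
D = -5271/8 (D = (⅛)*(-5271) = -5271/8 ≈ -658.88)
q = 37423/4 (q = -14 + 2*(4026 - 1*(-5271/8)) = -14 + 2*(4026 + 5271/8) = -14 + 2*(37479/8) = -14 + 37479/4 = 37423/4 ≈ 9355.8)
p(J, j) = √41
q + p(a(3, -8) - 1*93, 149) = 37423/4 + √41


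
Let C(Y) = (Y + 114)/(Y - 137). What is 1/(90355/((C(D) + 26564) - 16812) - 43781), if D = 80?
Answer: -111134/4864527607 ≈ -2.2846e-5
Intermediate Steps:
C(Y) = (114 + Y)/(-137 + Y)
1/(90355/((C(D) + 26564) - 16812) - 43781) = 1/(90355/(((114 + 80)/(-137 + 80) + 26564) - 16812) - 43781) = 1/(90355/((194/(-57) + 26564) - 16812) - 43781) = 1/(90355/((-1/57*194 + 26564) - 16812) - 43781) = 1/(90355/((-194/57 + 26564) - 16812) - 43781) = 1/(90355/(1513954/57 - 16812) - 43781) = 1/(90355/(555670/57) - 43781) = 1/(90355*(57/555670) - 43781) = 1/(1030047/111134 - 43781) = 1/(-4864527607/111134) = -111134/4864527607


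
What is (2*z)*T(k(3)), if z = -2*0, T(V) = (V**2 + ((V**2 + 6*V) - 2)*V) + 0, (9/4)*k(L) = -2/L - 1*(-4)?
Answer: 0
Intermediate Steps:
k(L) = 16/9 - 8/(9*L) (k(L) = 4*(-2/L - 1*(-4))/9 = 4*(-2/L + 4)/9 = 4*(4 - 2/L)/9 = 16/9 - 8/(9*L))
T(V) = V**2 + V*(-2 + V**2 + 6*V) (T(V) = (V**2 + (-2 + V**2 + 6*V)*V) + 0 = (V**2 + V*(-2 + V**2 + 6*V)) + 0 = V**2 + V*(-2 + V**2 + 6*V))
z = 0
(2*z)*T(k(3)) = (2*0)*(((8/9)*(-1 + 2*3)/3)*(-2 + ((8/9)*(-1 + 2*3)/3)**2 + 7*((8/9)*(-1 + 2*3)/3))) = 0*(((8/9)*(1/3)*(-1 + 6))*(-2 + ((8/9)*(1/3)*(-1 + 6))**2 + 7*((8/9)*(1/3)*(-1 + 6)))) = 0*(((8/9)*(1/3)*5)*(-2 + ((8/9)*(1/3)*5)**2 + 7*((8/9)*(1/3)*5))) = 0*(40*(-2 + (40/27)**2 + 7*(40/27))/27) = 0*(40*(-2 + 1600/729 + 280/27)/27) = 0*((40/27)*(7702/729)) = 0*(308080/19683) = 0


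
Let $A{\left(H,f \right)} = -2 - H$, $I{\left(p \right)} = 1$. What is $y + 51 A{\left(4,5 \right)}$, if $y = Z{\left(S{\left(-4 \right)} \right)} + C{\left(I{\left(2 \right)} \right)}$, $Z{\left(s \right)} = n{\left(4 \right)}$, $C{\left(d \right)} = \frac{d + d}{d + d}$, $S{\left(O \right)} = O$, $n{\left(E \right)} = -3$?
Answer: $-308$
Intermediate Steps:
$C{\left(d \right)} = 1$ ($C{\left(d \right)} = \frac{2 d}{2 d} = 2 d \frac{1}{2 d} = 1$)
$Z{\left(s \right)} = -3$
$y = -2$ ($y = -3 + 1 = -2$)
$y + 51 A{\left(4,5 \right)} = -2 + 51 \left(-2 - 4\right) = -2 + 51 \left(-6\right) = -2 - 306 = -308$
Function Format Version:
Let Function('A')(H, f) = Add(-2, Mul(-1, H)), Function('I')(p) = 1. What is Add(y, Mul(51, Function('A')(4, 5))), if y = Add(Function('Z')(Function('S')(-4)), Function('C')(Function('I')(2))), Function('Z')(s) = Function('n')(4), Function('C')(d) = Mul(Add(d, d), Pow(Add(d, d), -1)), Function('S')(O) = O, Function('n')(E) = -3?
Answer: -308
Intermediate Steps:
Function('C')(d) = 1 (Function('C')(d) = Mul(Mul(2, d), Pow(Mul(2, d), -1)) = Mul(Mul(2, d), Mul(Rational(1, 2), Pow(d, -1))) = 1)
Function('Z')(s) = -3
y = -2 (y = Add(-3, 1) = -2)
Add(y, Mul(51, Function('A')(4, 5))) = Add(-2, Mul(51, Add(-2, Mul(-1, 4)))) = Add(-2, Mul(51, Add(-2, -4))) = Add(-2, Mul(51, -6)) = Add(-2, -306) = -308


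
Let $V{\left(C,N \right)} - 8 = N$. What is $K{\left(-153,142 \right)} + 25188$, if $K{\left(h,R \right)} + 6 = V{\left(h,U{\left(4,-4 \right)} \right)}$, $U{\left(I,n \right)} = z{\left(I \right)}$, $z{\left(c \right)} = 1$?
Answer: $25191$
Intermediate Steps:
$U{\left(I,n \right)} = 1$
$V{\left(C,N \right)} = 8 + N$
$K{\left(h,R \right)} = 3$ ($K{\left(h,R \right)} = -6 + \left(8 + 1\right) = -6 + 9 = 3$)
$K{\left(-153,142 \right)} + 25188 = 3 + 25188 = 25191$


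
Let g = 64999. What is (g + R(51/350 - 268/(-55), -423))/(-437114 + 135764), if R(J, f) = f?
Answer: -32288/150675 ≈ -0.21429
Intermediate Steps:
(g + R(51/350 - 268/(-55), -423))/(-437114 + 135764) = (64999 - 423)/(-437114 + 135764) = 64576/(-301350) = 64576*(-1/301350) = -32288/150675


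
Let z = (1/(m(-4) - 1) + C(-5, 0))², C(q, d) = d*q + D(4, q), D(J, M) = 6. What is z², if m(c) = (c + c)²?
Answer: 20632736881/15752961 ≈ 1309.8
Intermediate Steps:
m(c) = 4*c² (m(c) = (2*c)² = 4*c²)
C(q, d) = 6 + d*q (C(q, d) = d*q + 6 = 6 + d*q)
z = 143641/3969 (z = (1/(4*(-4)² - 1) + (6 + 0*(-5)))² = (1/(4*16 - 1) + (6 + 0))² = (1/(64 - 1) + 6)² = (1/63 + 6)² = (379/63)² = 143641/3969 ≈ 36.191)
z² = (143641/3969)² = 20632736881/15752961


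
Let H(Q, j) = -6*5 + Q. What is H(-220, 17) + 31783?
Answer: 31533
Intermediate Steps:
H(Q, j) = -30 + Q
H(-220, 17) + 31783 = (-30 - 220) + 31783 = -250 + 31783 = 31533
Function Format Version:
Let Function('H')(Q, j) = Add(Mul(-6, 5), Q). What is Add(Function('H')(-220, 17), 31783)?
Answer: 31533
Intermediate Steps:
Function('H')(Q, j) = Add(-30, Q)
Add(Function('H')(-220, 17), 31783) = Add(Add(-30, -220), 31783) = Add(-250, 31783) = 31533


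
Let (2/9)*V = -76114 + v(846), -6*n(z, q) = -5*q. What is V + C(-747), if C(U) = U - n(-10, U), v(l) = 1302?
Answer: -673557/2 ≈ -3.3678e+5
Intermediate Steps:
n(z, q) = 5*q/6 (n(z, q) = -(-5)*q/6 = 5*q/6)
V = -336654 (V = 9*(-76114 + 1302)/2 = (9/2)*(-74812) = -336654)
C(U) = U/6 (C(U) = U - 5*U/6 = U/6)
V + C(-747) = -336654 + (⅙)*(-747) = -336654 - 249/2 = -673557/2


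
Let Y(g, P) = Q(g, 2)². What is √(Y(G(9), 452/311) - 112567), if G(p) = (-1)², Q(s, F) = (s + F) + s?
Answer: I*√112551 ≈ 335.49*I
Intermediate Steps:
Q(s, F) = F + 2*s (Q(s, F) = (F + s) + s = F + 2*s)
G(p) = 1
Y(g, P) = (2 + 2*g)²
√(Y(G(9), 452/311) - 112567) = √(4*(1 + 1)² - 112567) = √(4*2² - 112567) = √(4*4 - 112567) = √(16 - 112567) = √(-112551) = I*√112551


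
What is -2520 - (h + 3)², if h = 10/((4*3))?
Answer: -91249/36 ≈ -2534.7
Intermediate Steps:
h = ⅚ (h = 10/12 = 10*(1/12) = ⅚ ≈ 0.83333)
-2520 - (h + 3)² = -2520 - (⅚ + 3)² = -2520 - (23/6)² = -2520 - 1*529/36 = -2520 - 529/36 = -91249/36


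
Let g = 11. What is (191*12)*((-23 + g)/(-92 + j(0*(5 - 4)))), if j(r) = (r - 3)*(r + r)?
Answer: 6876/23 ≈ 298.96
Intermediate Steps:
j(r) = 2*r*(-3 + r) (j(r) = (-3 + r)*(2*r) = 2*r*(-3 + r))
(191*12)*((-23 + g)/(-92 + j(0*(5 - 4)))) = (191*12)*((-23 + 11)/(-92 + 2*(0*(5 - 4))*(-3 + 0*(5 - 4)))) = 2292*(-12/(-92 + 2*(0*1)*(-3 + 0*1))) = 2292*(-12/(-92 + 2*0*(-3 + 0))) = 2292*(-12/(-92 + 2*0*(-3))) = 2292*(-12/(-92 + 0)) = 2292*(-12/(-92)) = 2292*(-12*(-1/92)) = 2292*(3/23) = 6876/23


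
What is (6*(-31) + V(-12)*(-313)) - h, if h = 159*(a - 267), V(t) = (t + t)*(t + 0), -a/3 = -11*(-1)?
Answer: -42630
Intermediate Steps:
a = -33 (a = -(-33)*(-1) = -3*11 = -33)
V(t) = 2*t² (V(t) = (2*t)*t = 2*t²)
h = -47700 (h = 159*(-33 - 267) = 159*(-300) = -47700)
(6*(-31) + V(-12)*(-313)) - h = (6*(-31) + (2*(-12)²)*(-313)) - 1*(-47700) = (-186 + (2*144)*(-313)) + 47700 = (-186 + 288*(-313)) + 47700 = (-186 - 90144) + 47700 = -90330 + 47700 = -42630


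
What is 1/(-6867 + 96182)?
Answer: 1/89315 ≈ 1.1196e-5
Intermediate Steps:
1/(-6867 + 96182) = 1/89315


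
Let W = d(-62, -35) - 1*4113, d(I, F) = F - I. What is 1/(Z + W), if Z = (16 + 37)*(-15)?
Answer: -1/4881 ≈ -0.00020488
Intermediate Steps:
W = -4086 (W = (-35 - 1*(-62)) - 1*4113 = (-35 + 62) - 4113 = 27 - 4113 = -4086)
Z = -795 (Z = 53*(-15) = -795)
1/(Z + W) = 1/(-795 - 4086) = 1/(-4881) = -1/4881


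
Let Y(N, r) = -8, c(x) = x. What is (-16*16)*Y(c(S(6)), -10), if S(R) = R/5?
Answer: 2048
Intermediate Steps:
S(R) = R/5 (S(R) = R*(⅕) = R/5)
(-16*16)*Y(c(S(6)), -10) = -16*16*(-8) = -256*(-8) = 2048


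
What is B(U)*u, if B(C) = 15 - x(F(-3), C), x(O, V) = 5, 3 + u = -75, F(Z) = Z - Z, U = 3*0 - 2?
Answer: -780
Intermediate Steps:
U = -2 (U = 0 - 2 = -2)
F(Z) = 0
u = -78 (u = -3 - 75 = -78)
B(C) = 10 (B(C) = 15 - 1*5 = 15 - 5 = 10)
B(U)*u = 10*(-78) = -780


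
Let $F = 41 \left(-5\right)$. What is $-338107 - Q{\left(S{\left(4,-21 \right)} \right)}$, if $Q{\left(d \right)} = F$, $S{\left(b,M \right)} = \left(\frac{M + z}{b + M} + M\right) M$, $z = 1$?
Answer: $-337902$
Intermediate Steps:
$S{\left(b,M \right)} = M \left(M + \frac{1 + M}{M + b}\right)$ ($S{\left(b,M \right)} = \left(\frac{M + 1}{b + M} + M\right) M = \left(\frac{1 + M}{M + b} + M\right) M = \left(M + \frac{1 + M}{M + b}\right) M = M \left(M + \frac{1 + M}{M + b}\right)$)
$F = -205$
$Q{\left(d \right)} = -205$
$-338107 - Q{\left(S{\left(4,-21 \right)} \right)} = -338107 - -205 = -338107 + 205 = -337902$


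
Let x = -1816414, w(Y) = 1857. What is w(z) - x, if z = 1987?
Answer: 1818271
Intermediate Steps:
w(z) - x = 1857 - 1*(-1816414) = 1857 + 1816414 = 1818271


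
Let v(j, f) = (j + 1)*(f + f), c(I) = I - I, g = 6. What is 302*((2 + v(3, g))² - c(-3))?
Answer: 755000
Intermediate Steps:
c(I) = 0
v(j, f) = 2*f*(1 + j) (v(j, f) = (1 + j)*(2*f) = 2*f*(1 + j))
302*((2 + v(3, g))² - c(-3)) = 302*((2 + 2*6*(1 + 3))² - 1*0) = 302*((2 + 2*6*4)² + 0) = 302*((2 + 48)² + 0) = 302*(50² + 0) = 302*(2500 + 0) = 302*2500 = 755000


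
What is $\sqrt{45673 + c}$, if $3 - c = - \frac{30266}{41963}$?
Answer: $\frac{\sqrt{80431835574602}}{41963} \approx 213.72$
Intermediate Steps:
$c = \frac{156155}{41963}$ ($c = 3 - - \frac{30266}{41963} = 3 + \frac{30266}{41963} = \frac{156155}{41963} \approx 3.7213$)
$\sqrt{45673 + c} = \sqrt{45673 + \frac{156155}{41963}} = \sqrt{\frac{1916732254}{41963}} = \frac{\sqrt{80431835574602}}{41963}$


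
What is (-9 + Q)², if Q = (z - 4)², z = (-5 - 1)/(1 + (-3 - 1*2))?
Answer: 121/16 ≈ 7.5625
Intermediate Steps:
z = 3/2 (z = -6/(1 + (-3 - 2)) = -6/(1 - 5) = -6/(-4) = -6*(-¼) = 3/2 ≈ 1.5000)
Q = 25/4 (Q = (3/2 - 4)² = (-5/2)² = 25/4 ≈ 6.2500)
(-9 + Q)² = (-9 + 25/4)² = (-11/4)² = 121/16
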